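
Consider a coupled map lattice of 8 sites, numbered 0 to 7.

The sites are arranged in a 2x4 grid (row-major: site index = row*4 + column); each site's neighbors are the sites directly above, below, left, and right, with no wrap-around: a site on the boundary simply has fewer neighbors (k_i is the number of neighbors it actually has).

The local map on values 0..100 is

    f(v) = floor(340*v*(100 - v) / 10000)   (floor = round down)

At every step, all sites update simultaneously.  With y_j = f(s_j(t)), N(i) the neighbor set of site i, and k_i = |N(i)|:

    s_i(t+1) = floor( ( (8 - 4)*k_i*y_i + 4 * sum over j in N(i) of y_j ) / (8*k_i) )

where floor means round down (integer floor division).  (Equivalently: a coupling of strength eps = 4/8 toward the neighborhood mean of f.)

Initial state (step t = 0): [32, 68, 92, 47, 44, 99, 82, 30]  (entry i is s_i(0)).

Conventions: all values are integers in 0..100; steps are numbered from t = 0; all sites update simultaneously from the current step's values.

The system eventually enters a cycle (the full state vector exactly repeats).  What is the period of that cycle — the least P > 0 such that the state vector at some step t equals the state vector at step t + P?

Answer: 2
Key observation: The state at step 6, [84, 84, 84, 84, 84, 84, 84, 84], reappears at step 8 — and no state repeats earlier — so the cycle the system enters has period 2.

Derivation:
t=0: [32, 68, 92, 47, 44, 99, 82, 30]
t=1: [75, 53, 47, 66, 60, 35, 41, 69]
t=2: [72, 79, 82, 77, 75, 79, 79, 75]
t=3: [63, 57, 53, 58, 62, 57, 56, 60]
t=4: [80, 82, 83, 82, 80, 82, 82, 81]
t=5: [53, 50, 48, 49, 53, 50, 49, 51]
t=6: [84, 84, 84, 84, 84, 84, 84, 84]
t=7: [45, 45, 45, 45, 45, 45, 45, 45]
t=8: [84, 84, 84, 84, 84, 84, 84, 84]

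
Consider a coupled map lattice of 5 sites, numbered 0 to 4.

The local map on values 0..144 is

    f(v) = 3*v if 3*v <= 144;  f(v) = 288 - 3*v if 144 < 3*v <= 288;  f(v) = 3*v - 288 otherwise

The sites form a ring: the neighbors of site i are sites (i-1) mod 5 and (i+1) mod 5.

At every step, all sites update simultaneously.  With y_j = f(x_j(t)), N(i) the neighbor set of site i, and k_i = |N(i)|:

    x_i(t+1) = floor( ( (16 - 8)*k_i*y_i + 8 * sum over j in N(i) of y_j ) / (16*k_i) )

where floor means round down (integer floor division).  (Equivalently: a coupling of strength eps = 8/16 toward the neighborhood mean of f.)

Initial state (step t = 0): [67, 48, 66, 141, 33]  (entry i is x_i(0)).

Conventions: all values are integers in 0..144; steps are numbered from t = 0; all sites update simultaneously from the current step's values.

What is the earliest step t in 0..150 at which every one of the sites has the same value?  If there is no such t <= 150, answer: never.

Simulating step by step:
t=0: [67, 48, 66, 141, 33]  (not all equal)
t=1: [104, 116, 114, 114, 105]  (not all equal)
t=2: [33, 49, 55, 47, 33]  (not all equal)
t=3: [109, 126, 132, 126, 109]  (not all equal)
t=4: [51, 81, 99, 81, 51]  (not all equal)
t=5: [112, 58, 27, 58, 112]  (not all equal)
t=6: [64, 89, 97, 89, 64]  (not all equal)
t=7: [77, 35, 12, 35, 77]  (not all equal)
t=8: [69, 75, 70, 75, 69]  (not all equal)
t=9: [76, 71, 70, 71, 76]  (not all equal)
t=10: [63, 72, 76, 72, 63]  (not all equal)
t=11: [92, 75, 66, 75, 92]  (not all equal)
t=12: [24, 57, 76, 57, 24]  (not all equal)
t=13: [83, 91, 88, 91, 83]  (not all equal)
t=14: [33, 23, 19, 23, 33]  (not all equal)
t=15: [91, 73, 63, 73, 91]  (not all equal)
t=16: [28, 63, 84, 63, 28]  (not all equal)
t=17: [87, 79, 67, 79, 87]  (not all equal)
t=18: [33, 54, 69, 54, 33]  (not all equal)
t=19: [105, 108, 103, 108, 105]  (not all equal)
t=20: [29, 30, 28, 30, 29]  (not all equal)
t=21: [87, 87, 87, 87, 87]  (all equal)

Answer: 21
Key observation: Synchronization is absorbing here: once all sites are equal they stay equal, and step 21 is the first all-equal step.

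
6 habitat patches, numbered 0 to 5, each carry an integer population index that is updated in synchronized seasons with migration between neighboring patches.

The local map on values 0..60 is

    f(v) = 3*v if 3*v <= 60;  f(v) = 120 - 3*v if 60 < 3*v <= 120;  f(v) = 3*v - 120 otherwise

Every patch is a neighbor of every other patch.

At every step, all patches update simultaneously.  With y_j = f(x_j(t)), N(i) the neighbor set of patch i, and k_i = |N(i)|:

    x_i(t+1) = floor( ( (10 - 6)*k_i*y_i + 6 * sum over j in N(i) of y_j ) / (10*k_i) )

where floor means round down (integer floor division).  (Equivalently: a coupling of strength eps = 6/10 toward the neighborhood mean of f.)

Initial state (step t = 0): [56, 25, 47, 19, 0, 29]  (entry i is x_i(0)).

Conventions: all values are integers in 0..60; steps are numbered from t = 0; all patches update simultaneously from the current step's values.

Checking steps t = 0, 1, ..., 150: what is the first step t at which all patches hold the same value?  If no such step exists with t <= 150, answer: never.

Simulating step by step:
t=0: [56, 25, 47, 19, 0, 29]  (not all equal)
t=1: [37, 37, 30, 40, 24, 33]  (not all equal)
t=2: [16, 16, 22, 14, 27, 19]  (not all equal)
t=3: [48, 48, 49, 46, 45, 50]  (not all equal)
t=4: [23, 23, 24, 21, 20, 24]  (not all equal)
t=5: [52, 52, 51, 53, 54, 51]  (not all equal)
t=6: [36, 36, 35, 37, 38, 35]  (not all equal)
t=7: [11, 11, 12, 10, 9, 12]  (not all equal)
t=8: [32, 32, 33, 31, 30, 33]  (not all equal)
t=9: [24, 24, 23, 25, 26, 23]  (not all equal)
t=10: [47, 47, 48, 46, 45, 48]  (not all equal)
t=11: [20, 20, 21, 19, 18, 21]  (not all equal)
t=12: [58, 58, 57, 57, 56, 57]  (not all equal)
t=13: [52, 52, 51, 51, 50, 51]  (not all equal)
t=14: [34, 34, 33, 33, 32, 33]  (not all equal)
t=15: [19, 19, 20, 20, 21, 20]  (not all equal)
t=16: [58, 58, 58, 58, 58, 58]  (all equal)

Answer: 16
Key observation: Synchronization is absorbing here: once all patches are equal they stay equal, and step 16 is the first all-equal step.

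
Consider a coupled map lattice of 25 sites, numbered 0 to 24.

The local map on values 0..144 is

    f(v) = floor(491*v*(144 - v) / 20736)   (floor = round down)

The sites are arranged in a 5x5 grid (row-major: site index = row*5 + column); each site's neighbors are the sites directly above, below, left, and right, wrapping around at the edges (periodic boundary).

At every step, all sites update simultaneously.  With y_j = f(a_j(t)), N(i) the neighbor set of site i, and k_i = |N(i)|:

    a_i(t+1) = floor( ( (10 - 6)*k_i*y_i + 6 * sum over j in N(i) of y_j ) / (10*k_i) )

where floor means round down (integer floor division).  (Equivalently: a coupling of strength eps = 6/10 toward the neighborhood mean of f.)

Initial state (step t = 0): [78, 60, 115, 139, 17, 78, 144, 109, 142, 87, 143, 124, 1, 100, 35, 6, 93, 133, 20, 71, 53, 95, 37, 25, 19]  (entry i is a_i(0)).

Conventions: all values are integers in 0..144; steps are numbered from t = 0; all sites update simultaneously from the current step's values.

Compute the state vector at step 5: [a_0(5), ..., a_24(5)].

Simulating step by step:
t=0: [78, 60, 115, 139, 17, 78, 144, 109, 142, 87, 143, 124, 1, 100, 35, 6, 93, 133, 20, 71, 53, 95, 37, 25, 19]
t=1: [109, 93, 78, 37, 66, 84, 58, 49, 51, 87, 44, 40, 44, 65, 87, 60, 77, 53, 72, 82, 91, 109, 81, 61, 75]
t=2: [105, 107, 113, 108, 111, 111, 113, 112, 110, 117, 109, 106, 108, 116, 116, 116, 111, 115, 119, 120, 108, 106, 114, 116, 119]
t=3: [91, 90, 85, 86, 84, 85, 86, 85, 84, 80, 85, 90, 86, 79, 76, 80, 86, 80, 72, 71, 87, 90, 81, 77, 76]
t=4: [115, 115, 117, 118, 118, 117, 117, 118, 119, 120, 118, 116, 118, 120, 121, 119, 118, 120, 121, 121, 117, 116, 119, 121, 120]
t=5: [75, 76, 73, 70, 71, 73, 74, 72, 70, 69, 71, 73, 71, 68, 66, 70, 72, 69, 65, 66, 73, 74, 70, 67, 68]

Answer: [75, 76, 73, 70, 71, 73, 74, 72, 70, 69, 71, 73, 71, 68, 66, 70, 72, 69, 65, 66, 73, 74, 70, 67, 68]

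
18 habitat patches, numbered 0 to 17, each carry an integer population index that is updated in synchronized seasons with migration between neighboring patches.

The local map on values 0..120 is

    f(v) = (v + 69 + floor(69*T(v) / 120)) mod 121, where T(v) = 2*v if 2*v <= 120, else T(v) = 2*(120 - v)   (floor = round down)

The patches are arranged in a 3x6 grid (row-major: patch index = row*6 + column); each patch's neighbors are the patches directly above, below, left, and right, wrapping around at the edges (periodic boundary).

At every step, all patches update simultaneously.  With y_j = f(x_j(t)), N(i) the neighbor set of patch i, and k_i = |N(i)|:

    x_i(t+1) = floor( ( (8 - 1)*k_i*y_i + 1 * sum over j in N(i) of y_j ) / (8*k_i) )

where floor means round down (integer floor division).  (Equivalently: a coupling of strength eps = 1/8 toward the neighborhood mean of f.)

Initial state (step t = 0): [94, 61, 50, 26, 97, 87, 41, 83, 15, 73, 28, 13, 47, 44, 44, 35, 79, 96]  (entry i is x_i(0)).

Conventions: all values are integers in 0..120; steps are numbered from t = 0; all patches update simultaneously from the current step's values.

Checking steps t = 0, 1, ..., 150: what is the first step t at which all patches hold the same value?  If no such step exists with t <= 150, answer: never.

Simulating step by step:
t=0: [94, 61, 50, 26, 97, 87, 41, 83, 15, 73, 28, 13, 47, 44, 44, 35, 79, 96]  (not all equal)
t=1: [69, 74, 55, 9, 67, 72, 40, 71, 96, 69, 16, 89, 49, 44, 43, 26, 70, 71]  (not all equal)
t=2: [73, 72, 66, 83, 76, 74, 38, 72, 70, 73, 99, 71, 53, 44, 40, 11, 73, 74]  (not all equal)
t=3: [73, 74, 74, 73, 73, 74, 34, 72, 73, 75, 71, 73, 60, 44, 38, 88, 75, 73]  (not all equal)
t=4: [73, 73, 72, 74, 74, 74, 27, 72, 73, 74, 74, 73, 74, 44, 33, 70, 74, 75]  (not all equal)
t=5: [72, 73, 73, 74, 74, 74, 14, 71, 73, 74, 74, 72, 70, 44, 24, 73, 74, 74]  (not all equal)
t=6: [75, 73, 76, 74, 74, 74, 96, 74, 76, 74, 74, 75, 74, 47, 113, 76, 74, 74]  (not all equal)
t=7: [73, 74, 73, 74, 74, 74, 71, 73, 73, 74, 74, 73, 73, 52, 68, 73, 74, 74]  (not all equal)
t=8: [74, 73, 74, 74, 74, 74, 75, 74, 74, 74, 74, 74, 74, 60, 74, 74, 74, 74]  (not all equal)
t=9: [74, 74, 74, 74, 74, 74, 74, 74, 74, 74, 74, 74, 74, 76, 74, 74, 74, 74]  (not all equal)
t=10: [74, 74, 74, 74, 74, 74, 74, 74, 74, 74, 74, 74, 74, 74, 74, 74, 74, 74]  (all equal)

Answer: 10
Key observation: Synchronization is absorbing here: once all patches are equal they stay equal, and step 10 is the first all-equal step.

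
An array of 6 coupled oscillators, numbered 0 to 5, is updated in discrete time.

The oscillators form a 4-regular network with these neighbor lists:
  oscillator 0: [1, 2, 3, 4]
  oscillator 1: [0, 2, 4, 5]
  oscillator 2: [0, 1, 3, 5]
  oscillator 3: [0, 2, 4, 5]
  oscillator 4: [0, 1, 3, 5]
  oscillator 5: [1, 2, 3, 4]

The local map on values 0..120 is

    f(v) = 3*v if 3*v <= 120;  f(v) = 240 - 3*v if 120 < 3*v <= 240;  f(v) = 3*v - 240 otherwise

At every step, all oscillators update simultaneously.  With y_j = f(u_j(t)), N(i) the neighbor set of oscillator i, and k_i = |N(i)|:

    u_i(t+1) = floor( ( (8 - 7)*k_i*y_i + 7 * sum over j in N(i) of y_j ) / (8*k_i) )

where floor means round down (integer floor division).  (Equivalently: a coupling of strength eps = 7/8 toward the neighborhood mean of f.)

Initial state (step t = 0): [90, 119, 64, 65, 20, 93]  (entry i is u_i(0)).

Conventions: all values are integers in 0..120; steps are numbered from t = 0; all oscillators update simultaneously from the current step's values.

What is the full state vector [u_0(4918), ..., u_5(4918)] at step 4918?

Answer: [92, 95, 96, 95, 96, 92]
Key observation: The state at step 9, [114, 111, 110, 111, 110, 114], reappears at step 12: the system is in a cycle of period 3 from step 9 on.  Therefore the state at step 4918 equals the state at step 9 + ((4918 - 9) mod 3) = 10, which is [92, 95, 96, 95, 96, 92].

Derivation:
t=0: [90, 119, 64, 65, 20, 93]
t=1: [62, 53, 56, 44, 58, 63]
t=2: [78, 63, 73, 66, 72, 77]
t=3: [30, 19, 26, 18, 26, 31]
t=4: [69, 81, 74, 80, 74, 70]
t=5: [12, 22, 16, 21, 16, 12]
t=6: [53, 45, 49, 44, 49, 53]
t=7: [97, 89, 93, 89, 93, 97]
t=8: [35, 42, 39, 42, 39, 35]
t=9: [114, 111, 110, 111, 110, 114]
t=10: [92, 95, 96, 95, 96, 92]
t=11: [45, 42, 41, 42, 41, 45]
t=12: [114, 111, 110, 111, 110, 114]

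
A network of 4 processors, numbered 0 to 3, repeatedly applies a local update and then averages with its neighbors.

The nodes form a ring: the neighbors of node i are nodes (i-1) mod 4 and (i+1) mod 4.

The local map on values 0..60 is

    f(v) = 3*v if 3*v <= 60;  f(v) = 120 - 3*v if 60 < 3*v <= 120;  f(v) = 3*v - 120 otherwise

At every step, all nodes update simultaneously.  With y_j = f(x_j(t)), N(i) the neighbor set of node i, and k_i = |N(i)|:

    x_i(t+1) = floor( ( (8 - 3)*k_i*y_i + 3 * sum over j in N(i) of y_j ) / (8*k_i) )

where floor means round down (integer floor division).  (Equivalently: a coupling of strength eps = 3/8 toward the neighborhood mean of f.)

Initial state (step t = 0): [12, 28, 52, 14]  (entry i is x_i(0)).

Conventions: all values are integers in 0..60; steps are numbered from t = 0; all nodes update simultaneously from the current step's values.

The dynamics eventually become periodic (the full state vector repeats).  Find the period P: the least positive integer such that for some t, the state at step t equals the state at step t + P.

Answer: 2
Key observation: The state at step 27, [48, 48, 48, 48], reappears at step 29 — and no state repeats earlier — so the cycle the system enters has period 2.

Derivation:
t=0: [12, 28, 52, 14]
t=1: [37, 36, 37, 39]
t=2: [8, 10, 8, 5]
t=3: [23, 27, 23, 18]
t=4: [49, 43, 49, 52]
t=5: [25, 15, 25, 32]
t=6: [41, 45, 41, 31]
t=7: [9, 10, 9, 18]
t=8: [32, 28, 32, 43]
t=9: [23, 31, 23, 14]
t=10: [44, 36, 44, 45]
t=11: [12, 12, 12, 13]
t=12: [36, 36, 36, 37]
t=13: [11, 12, 11, 10]
t=14: [33, 34, 33, 31]
t=15: [21, 19, 21, 24]
t=16: [55, 57, 55, 51]
t=17: [43, 48, 43, 37]
t=18: [11, 18, 11, 9]
t=19: [35, 46, 35, 29]
t=20: [18, 16, 18, 26]
t=21: [50, 50, 50, 46]
t=22: [27, 30, 27, 22]
t=23: [40, 33, 40, 48]
t=24: [8, 13, 8, 15]
t=25: [30, 33, 30, 37]
t=26: [24, 24, 24, 16]
t=27: [48, 48, 48, 48]
t=28: [24, 24, 24, 24]
t=29: [48, 48, 48, 48]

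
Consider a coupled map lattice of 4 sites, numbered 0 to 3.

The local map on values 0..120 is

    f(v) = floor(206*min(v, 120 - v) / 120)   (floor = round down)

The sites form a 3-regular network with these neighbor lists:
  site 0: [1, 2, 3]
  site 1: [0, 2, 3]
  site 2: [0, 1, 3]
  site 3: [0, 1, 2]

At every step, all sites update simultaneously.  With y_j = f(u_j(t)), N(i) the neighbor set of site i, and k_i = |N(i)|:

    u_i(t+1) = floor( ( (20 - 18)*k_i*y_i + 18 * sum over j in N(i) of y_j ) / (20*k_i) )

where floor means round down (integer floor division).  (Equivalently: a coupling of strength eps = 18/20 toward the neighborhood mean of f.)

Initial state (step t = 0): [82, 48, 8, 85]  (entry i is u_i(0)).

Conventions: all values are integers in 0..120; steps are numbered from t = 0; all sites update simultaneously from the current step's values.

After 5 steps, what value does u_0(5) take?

Answer: u_0(5) = 60

Derivation:
t=0: [82, 48, 8, 85]
t=1: [53, 49, 63, 54]
t=2: [90, 92, 89, 90]
t=3: [50, 51, 50, 50]
t=4: [85, 85, 85, 85]
t=5: [60, 60, 60, 60]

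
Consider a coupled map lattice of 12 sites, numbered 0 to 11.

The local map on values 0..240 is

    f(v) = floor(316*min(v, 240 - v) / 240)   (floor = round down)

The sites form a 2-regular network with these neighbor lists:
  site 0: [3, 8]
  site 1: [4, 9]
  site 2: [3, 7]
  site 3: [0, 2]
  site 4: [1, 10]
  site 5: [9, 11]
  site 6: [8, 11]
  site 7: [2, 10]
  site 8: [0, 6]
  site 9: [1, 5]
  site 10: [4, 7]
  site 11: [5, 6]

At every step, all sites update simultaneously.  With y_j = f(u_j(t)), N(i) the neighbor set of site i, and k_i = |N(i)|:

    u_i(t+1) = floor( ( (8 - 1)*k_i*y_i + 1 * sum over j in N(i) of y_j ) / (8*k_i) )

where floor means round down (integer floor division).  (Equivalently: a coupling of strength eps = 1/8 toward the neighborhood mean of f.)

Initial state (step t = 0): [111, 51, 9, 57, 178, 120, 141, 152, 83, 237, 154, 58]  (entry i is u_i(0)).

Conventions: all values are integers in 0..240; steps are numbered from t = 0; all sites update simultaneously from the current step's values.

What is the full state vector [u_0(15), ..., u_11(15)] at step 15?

Answer: [116, 150, 117, 111, 123, 155, 119, 122, 111, 157, 122, 153]

Derivation:
t=0: [111, 51, 9, 57, 178, 120, 141, 152, 83, 237, 154, 58]
t=1: [139, 63, 21, 75, 82, 143, 125, 108, 112, 16, 111, 84]
t=2: [130, 79, 38, 95, 107, 119, 148, 135, 146, 31, 143, 113]
t=3: [141, 102, 60, 121, 136, 148, 122, 131, 124, 51, 128, 146]
t=4: [133, 129, 87, 149, 136, 117, 152, 139, 150, 74, 146, 124]
t=5: [137, 142, 115, 120, 135, 150, 117, 130, 119, 103, 124, 149]
t=6: [137, 129, 151, 156, 138, 119, 151, 144, 154, 133, 150, 121]
t=7: [132, 144, 117, 112, 133, 155, 119, 124, 114, 141, 119, 153]
t=8: [142, 127, 153, 147, 140, 112, 153, 152, 149, 128, 154, 116]
t=9: [127, 146, 114, 121, 130, 147, 116, 114, 119, 147, 114, 149]
t=10: [149, 124, 150, 155, 143, 121, 150, 150, 155, 122, 149, 121]
t=11: [118, 150, 117, 111, 128, 155, 119, 118, 111, 154, 119, 153]
t=12: [153, 119, 153, 147, 145, 111, 152, 155, 147, 113, 155, 116]
t=13: [115, 153, 114, 121, 126, 146, 117, 111, 121, 148, 111, 149]
t=14: [151, 116, 150, 155, 147, 122, 151, 146, 155, 120, 146, 121]
t=15: [116, 150, 117, 111, 123, 155, 119, 122, 111, 157, 122, 153]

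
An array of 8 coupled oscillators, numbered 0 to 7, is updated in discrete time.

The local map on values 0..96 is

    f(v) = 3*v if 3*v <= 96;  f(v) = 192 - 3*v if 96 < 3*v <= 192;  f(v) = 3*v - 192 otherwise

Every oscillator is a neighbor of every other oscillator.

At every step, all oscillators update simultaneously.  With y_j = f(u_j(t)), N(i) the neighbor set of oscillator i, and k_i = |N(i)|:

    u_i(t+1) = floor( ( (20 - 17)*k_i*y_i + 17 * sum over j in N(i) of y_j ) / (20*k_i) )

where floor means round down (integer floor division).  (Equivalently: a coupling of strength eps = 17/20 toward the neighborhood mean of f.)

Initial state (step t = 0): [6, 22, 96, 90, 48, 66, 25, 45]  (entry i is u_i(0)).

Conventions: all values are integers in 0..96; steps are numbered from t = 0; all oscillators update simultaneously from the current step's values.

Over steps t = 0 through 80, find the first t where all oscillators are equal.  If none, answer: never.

Simulating step by step:
t=0: [6, 22, 96, 90, 48, 66, 25, 45]  (not all equal)
t=1: [54, 55, 56, 56, 55, 54, 56, 55]  (not all equal)
t=2: [26, 26, 26, 26, 26, 26, 26, 26]  (all equal)

Answer: 2
Key observation: Synchronization is absorbing here: once all oscillators are equal they stay equal, and step 2 is the first all-equal step.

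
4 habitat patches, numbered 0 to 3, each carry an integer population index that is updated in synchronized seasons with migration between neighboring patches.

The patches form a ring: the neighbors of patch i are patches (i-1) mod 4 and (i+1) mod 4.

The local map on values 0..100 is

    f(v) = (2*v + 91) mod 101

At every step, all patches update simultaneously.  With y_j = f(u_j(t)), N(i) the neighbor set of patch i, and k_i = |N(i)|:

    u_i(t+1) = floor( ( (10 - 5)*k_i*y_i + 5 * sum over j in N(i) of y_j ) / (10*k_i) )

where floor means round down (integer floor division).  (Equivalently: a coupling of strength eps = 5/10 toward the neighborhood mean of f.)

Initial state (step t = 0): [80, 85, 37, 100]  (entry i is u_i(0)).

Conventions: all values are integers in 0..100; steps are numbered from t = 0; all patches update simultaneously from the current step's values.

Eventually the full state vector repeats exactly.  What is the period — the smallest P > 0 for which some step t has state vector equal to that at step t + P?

Answer: 11
Key observation: The state at step 10, [34, 31, 42, 46], reappears at step 21 — and no state repeats earlier — so the cycle the system enters has period 11.

Derivation:
t=0: [80, 85, 37, 100]
t=1: [61, 57, 69, 72]
t=2: [14, 11, 22, 26]
t=3: [22, 19, 30, 34]
t=4: [38, 35, 46, 50]
t=5: [70, 67, 78, 82]
t=6: [33, 30, 41, 45]
t=7: [60, 57, 68, 72]
t=8: [13, 10, 21, 25]
t=9: [20, 17, 28, 32]
t=10: [34, 31, 42, 46]
t=11: [62, 59, 70, 74]
t=12: [17, 14, 25, 29]
t=13: [28, 25, 36, 40]
t=14: [50, 47, 58, 62]
t=15: [69, 65, 26, 30]
t=16: [30, 26, 38, 42]
t=17: [54, 50, 62, 66]
t=18: [76, 72, 34, 38]
t=19: [45, 41, 53, 57]
t=20: [58, 80, 66, 45]
t=21: [34, 31, 42, 46]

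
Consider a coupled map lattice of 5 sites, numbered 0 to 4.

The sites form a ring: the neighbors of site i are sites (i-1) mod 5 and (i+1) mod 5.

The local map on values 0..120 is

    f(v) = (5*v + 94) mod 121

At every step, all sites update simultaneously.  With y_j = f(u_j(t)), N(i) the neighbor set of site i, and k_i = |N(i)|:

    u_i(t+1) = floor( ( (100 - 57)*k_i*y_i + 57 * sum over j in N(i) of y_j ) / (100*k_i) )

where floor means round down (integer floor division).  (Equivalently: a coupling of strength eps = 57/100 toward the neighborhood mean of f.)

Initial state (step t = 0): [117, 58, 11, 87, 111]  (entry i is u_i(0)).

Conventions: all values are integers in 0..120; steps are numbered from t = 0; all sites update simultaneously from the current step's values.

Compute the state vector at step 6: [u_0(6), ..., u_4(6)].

Answer: [46, 52, 56, 45, 42]

Derivation:
t=0: [117, 58, 11, 87, 111]
t=1: [50, 38, 30, 39, 52]
t=2: [87, 47, 26, 52, 90]
t=3: [61, 79, 101, 94, 70]
t=4: [39, 45, 73, 90, 67]
t=5: [60, 73, 80, 71, 58]
t=6: [46, 52, 56, 45, 42]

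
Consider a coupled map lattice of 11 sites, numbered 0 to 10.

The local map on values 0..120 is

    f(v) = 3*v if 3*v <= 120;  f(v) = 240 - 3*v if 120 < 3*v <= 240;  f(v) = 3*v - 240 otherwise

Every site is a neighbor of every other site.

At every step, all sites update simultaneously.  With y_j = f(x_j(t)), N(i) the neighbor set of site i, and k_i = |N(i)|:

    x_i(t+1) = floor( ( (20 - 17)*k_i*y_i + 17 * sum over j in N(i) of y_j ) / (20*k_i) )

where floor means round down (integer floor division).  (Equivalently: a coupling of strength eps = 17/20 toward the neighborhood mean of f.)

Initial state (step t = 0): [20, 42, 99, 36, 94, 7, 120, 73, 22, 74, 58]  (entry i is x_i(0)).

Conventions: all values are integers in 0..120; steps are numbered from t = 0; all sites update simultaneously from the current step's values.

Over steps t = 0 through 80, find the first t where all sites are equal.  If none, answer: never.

Answer: 3
Key observation: Synchronization is absorbing here: once all sites are equal they stay equal, and step 3 is the first all-equal step.

Derivation:
t=0: [20, 42, 99, 36, 94, 7, 120, 73, 22, 74, 58]  (not all equal)
t=1: [62, 66, 62, 65, 61, 60, 66, 60, 63, 60, 63]  (not all equal)
t=2: [52, 51, 52, 51, 52, 52, 51, 52, 52, 52, 52]  (not all equal)
t=3: [84, 84, 84, 84, 84, 84, 84, 84, 84, 84, 84]  (all equal)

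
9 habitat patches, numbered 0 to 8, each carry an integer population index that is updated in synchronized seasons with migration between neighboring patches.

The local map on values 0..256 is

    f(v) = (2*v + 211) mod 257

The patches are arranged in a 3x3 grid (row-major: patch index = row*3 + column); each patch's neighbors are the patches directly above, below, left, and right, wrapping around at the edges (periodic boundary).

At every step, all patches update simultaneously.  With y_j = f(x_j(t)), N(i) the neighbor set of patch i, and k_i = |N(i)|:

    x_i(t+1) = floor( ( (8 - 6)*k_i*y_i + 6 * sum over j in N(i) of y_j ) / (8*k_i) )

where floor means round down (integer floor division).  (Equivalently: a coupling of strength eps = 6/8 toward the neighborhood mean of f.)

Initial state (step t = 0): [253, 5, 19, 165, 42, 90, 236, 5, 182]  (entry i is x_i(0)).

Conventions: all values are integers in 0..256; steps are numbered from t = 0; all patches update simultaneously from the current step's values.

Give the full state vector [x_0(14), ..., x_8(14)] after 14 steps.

Simulating step by step:
t=0: [253, 5, 19, 165, 42, 90, 236, 5, 182]
t=1: [175, 188, 178, 108, 122, 103, 138, 146, 160]
t=2: [110, 120, 68, 161, 171, 122, 147, 158, 133]
t=3: [146, 107, 169, 128, 89, 118, 141, 134, 157]
t=4: [183, 161, 124, 203, 181, 120, 188, 158, 130]
t=5: [90, 67, 142, 98, 76, 156, 91, 71, 143]
t=6: [148, 129, 147, 109, 90, 139, 150, 130, 149]
t=7: [228, 211, 239, 206, 189, 209, 230, 213, 240]
t=8: [143, 128, 149, 121, 106, 129, 144, 129, 151]
t=9: [228, 215, 235, 210, 197, 216, 230, 216, 236]
t=10: [144, 133, 150, 128, 116, 134, 145, 134, 151]
t=11: [234, 224, 239, 220, 210, 225, 235, 225, 240]
t=12: [158, 149, 162, 146, 137, 150, 159, 150, 163]
t=13: [103, 159, 106, 157, 245, 160, 104, 160, 107]
t=14: [106, 103, 109, 101, 58, 104, 107, 104, 109]

Answer: [106, 103, 109, 101, 58, 104, 107, 104, 109]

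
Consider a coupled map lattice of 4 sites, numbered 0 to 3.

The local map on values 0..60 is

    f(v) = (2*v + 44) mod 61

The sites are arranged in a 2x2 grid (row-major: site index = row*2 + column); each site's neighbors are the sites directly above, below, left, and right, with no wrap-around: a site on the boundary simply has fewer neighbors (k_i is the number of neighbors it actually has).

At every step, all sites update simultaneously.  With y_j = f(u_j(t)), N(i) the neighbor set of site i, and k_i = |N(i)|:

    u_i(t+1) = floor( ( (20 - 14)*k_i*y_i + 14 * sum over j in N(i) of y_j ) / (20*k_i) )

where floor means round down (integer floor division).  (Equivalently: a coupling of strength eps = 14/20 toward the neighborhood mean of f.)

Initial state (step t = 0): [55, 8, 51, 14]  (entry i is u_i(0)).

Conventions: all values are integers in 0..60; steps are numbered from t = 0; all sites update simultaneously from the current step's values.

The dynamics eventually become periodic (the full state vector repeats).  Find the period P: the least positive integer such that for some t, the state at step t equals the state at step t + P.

Answer: 20
Key observation: The state at step 70, [39, 17, 17, 39], reappears at step 90 — and no state repeats earlier — so the cycle the system enters has period 20.

Derivation:
t=0: [55, 8, 51, 14]
t=1: [39, 33, 22, 32]
t=2: [26, 31, 24, 40]
t=3: [37, 26, 22, 27]
t=4: [38, 43, 41, 32]
t=5: [21, 39, 38, 18]
t=6: [28, 15, 33, 26]
t=7: [33, 29, 40, 32]
t=8: [29, 45, 34, 29]
t=9: [34, 32, 44, 34]
t=10: [35, 49, 38, 35]
t=11: [43, 43, 54, 43]
t=12: [15, 8, 14, 15]
t=13: [28, 27, 12, 28]
t=14: [27, 38, 29, 27]
t=15: [46, 43, 38, 46]
t=16: [27, 12, 27, 27]
t=17: [26, 28, 37, 26]
t=18: [44, 36, 41, 44]
t=19: [23, 23, 8, 23]
t=20: [39, 29, 38, 39]
t=21: [35, 12, 17, 35]
t=22: [24, 39, 42, 24]
t=23: [11, 21, 23, 11]
t=24: [20, 11, 12, 20]
t=25: [11, 17, 18, 11]
t=26: [14, 8, 9, 14]
t=27: [24, 25, 8, 24]
t=28: [41, 31, 39, 41]
t=29: [16, 16, 2, 16]
t=30: [26, 15, 24, 26]
t=31: [25, 28, 33, 25]
t=32: [40, 34, 37, 40]
t=33: [38, 16, 18, 38]
t=34: [29, 45, 47, 29]
t=35: [22, 32, 33, 22]
t=36: [41, 33, 33, 41]
t=37: [35, 17, 17, 35]
t=38: [27, 42, 42, 27]
t=39: [15, 27, 27, 15]
t=40: [29, 20, 20, 29]
t=41: [28, 35, 35, 28]
t=42: [48, 43, 43, 48]
t=43: [11, 15, 15, 11]
t=44: [10, 7, 7, 10]
t=45: [41, 19, 19, 41]
t=46: [15, 9, 9, 15]
t=47: [4, 9, 9, 4]
t=48: [16, 36, 36, 16]
t=49: [43, 27, 27, 43]
t=50: [28, 16, 16, 28]
t=51: [22, 31, 31, 22]
t=52: [39, 32, 32, 39]
t=53: [32, 14, 14, 32]
t=54: [21, 36, 36, 21]
t=55: [46, 34, 34, 46]
t=56: [39, 25, 25, 39]
t=57: [23, 9, 9, 23]
t=58: [9, 20, 20, 9]
t=59: [16, 7, 7, 16]
t=60: [45, 27, 27, 45]
t=61: [29, 19, 19, 29]
t=62: [27, 35, 35, 27]
t=63: [48, 41, 41, 48]
t=64: [8, 13, 13, 8]
t=65: [24, 44, 44, 24]
t=66: [16, 24, 24, 16]
t=67: [26, 19, 19, 26]
t=68: [25, 30, 30, 25]
t=69: [40, 36, 36, 40]
t=70: [39, 17, 17, 39]
t=71: [11, 5, 5, 11]
t=72: [39, 19, 19, 39]
t=73: [14, 6, 6, 14]
t=74: [42, 24, 24, 42]
t=75: [23, 13, 13, 23]
t=76: [15, 23, 23, 15]
t=77: [24, 17, 17, 24]
t=78: [21, 26, 26, 21]
t=79: [32, 28, 28, 32]
t=80: [41, 44, 44, 41]
t=81: [8, 5, 5, 8]
t=82: [55, 58, 58, 55]
t=83: [36, 33, 33, 36]
t=84: [50, 53, 53, 50]
t=85: [26, 23, 23, 26]
t=86: [30, 33, 33, 30]
t=87: [47, 44, 44, 47]
t=88: [11, 14, 14, 11]
t=89: [9, 6, 6, 9]
t=90: [39, 17, 17, 39]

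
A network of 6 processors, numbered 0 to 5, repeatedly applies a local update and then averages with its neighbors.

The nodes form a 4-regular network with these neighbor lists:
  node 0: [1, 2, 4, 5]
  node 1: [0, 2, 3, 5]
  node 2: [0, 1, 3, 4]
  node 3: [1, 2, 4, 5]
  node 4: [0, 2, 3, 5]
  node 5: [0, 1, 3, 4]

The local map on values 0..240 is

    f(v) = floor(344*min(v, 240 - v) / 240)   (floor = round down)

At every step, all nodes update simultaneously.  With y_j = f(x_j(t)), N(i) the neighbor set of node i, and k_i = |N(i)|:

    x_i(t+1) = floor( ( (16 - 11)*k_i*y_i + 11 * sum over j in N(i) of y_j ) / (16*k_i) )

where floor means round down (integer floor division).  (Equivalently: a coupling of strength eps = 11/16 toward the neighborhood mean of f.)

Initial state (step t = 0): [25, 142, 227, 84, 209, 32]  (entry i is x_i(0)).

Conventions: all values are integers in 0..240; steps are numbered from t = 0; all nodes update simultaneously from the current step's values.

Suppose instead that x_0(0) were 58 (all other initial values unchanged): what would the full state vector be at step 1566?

Simulating step by step:
t=0: [58, 142, 227, 84, 209, 32]
t=1: [68, 89, 72, 79, 59, 80]
t=2: [103, 113, 104, 108, 99, 107]
t=3: [149, 153, 150, 151, 147, 151]
t=4: [128, 126, 128, 127, 129, 128]
t=5: [160, 161, 160, 160, 159, 160]
t=6: [114, 113, 114, 114, 114, 114]
t=7: [162, 162, 162, 162, 163, 162]
t=8: [110, 111, 110, 110, 110, 110]
t=9: [157, 157, 157, 157, 157, 157]
t=10: [118, 118, 118, 118, 118, 118]
t=11: [169, 169, 169, 169, 169, 169]
t=12: [101, 101, 101, 101, 101, 101]
t=13: [144, 144, 144, 144, 144, 144]
t=14: [137, 137, 137, 137, 137, 137]
t=15: [147, 147, 147, 147, 147, 147]
t=16: [133, 133, 133, 133, 133, 133]
t=17: [153, 153, 153, 153, 153, 153]
t=18: [124, 124, 124, 124, 124, 124]
t=19: [166, 166, 166, 166, 166, 166]
t=20: [106, 106, 106, 106, 106, 106]
t=21: [151, 151, 151, 151, 151, 151]
t=22: [127, 127, 127, 127, 127, 127]
t=23: [161, 161, 161, 161, 161, 161]
t=24: [113, 113, 113, 113, 113, 113]
t=25: [161, 161, 161, 161, 161, 161]

Answer: [113, 113, 113, 113, 113, 113]
Key observation: The state at step 23, [161, 161, 161, 161, 161, 161], reappears at step 25: the system is in a cycle of period 2 from step 23 on.  Therefore the state at step 1566 equals the state at step 23 + ((1566 - 23) mod 2) = 24, which is [113, 113, 113, 113, 113, 113].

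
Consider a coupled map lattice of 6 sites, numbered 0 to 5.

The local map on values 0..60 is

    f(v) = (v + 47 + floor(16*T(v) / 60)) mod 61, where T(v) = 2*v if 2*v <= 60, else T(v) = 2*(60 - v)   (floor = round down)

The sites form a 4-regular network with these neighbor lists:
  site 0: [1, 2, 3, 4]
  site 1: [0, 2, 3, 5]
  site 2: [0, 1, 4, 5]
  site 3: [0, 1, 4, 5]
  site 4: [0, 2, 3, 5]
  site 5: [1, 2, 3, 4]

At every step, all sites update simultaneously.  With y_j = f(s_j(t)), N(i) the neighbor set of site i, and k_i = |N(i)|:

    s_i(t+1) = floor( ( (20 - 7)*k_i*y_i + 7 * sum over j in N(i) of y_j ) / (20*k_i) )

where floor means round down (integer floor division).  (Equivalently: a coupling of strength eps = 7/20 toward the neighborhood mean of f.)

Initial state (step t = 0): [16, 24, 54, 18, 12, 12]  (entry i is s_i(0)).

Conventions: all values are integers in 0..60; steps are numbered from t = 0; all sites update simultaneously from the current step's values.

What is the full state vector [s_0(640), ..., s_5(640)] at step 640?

Simulating step by step:
t=0: [16, 24, 54, 18, 12, 12]
t=1: [13, 20, 31, 11, 8, 9]
t=2: [12, 19, 33, 13, 47, 48]
t=3: [10, 16, 30, 11, 32, 34]
t=4: [7, 12, 27, 7, 26, 28]
t=5: [46, 17, 27, 47, 31, 28]
t=6: [34, 19, 27, 35, 32, 27]
t=7: [30, 20, 26, 31, 31, 27]
t=8: [29, 20, 25, 30, 30, 26]
t=9: [28, 20, 24, 29, 30, 25]
t=10: [26, 19, 23, 28, 29, 24]
t=11: [24, 18, 21, 26, 27, 22]
t=12: [21, 15, 18, 23, 24, 19]
t=13: [17, 11, 14, 19, 20, 15]
t=14: [11, 5, 7, 13, 14, 9]
t=15: [12, 45, 47, 14, 15, 49]
t=16: [10, 33, 33, 12, 13, 34]
t=17: [7, 27, 27, 8, 9, 28]
t=18: [52, 32, 32, 53, 53, 33]
t=19: [40, 33, 33, 40, 40, 34]
t=20: [35, 33, 33, 35, 35, 33]
t=21: [33, 33, 33, 33, 33, 33]
t=22: [33, 33, 33, 33, 33, 33]

Answer: [33, 33, 33, 33, 33, 33]
Key observation: The state at step 21, [33, 33, 33, 33, 33, 33], reappears at step 22: the system is in a cycle of period 1 from step 21 on.  Therefore the state at step 640 equals the state at step 21 + ((640 - 21) mod 1) = 21, which is [33, 33, 33, 33, 33, 33].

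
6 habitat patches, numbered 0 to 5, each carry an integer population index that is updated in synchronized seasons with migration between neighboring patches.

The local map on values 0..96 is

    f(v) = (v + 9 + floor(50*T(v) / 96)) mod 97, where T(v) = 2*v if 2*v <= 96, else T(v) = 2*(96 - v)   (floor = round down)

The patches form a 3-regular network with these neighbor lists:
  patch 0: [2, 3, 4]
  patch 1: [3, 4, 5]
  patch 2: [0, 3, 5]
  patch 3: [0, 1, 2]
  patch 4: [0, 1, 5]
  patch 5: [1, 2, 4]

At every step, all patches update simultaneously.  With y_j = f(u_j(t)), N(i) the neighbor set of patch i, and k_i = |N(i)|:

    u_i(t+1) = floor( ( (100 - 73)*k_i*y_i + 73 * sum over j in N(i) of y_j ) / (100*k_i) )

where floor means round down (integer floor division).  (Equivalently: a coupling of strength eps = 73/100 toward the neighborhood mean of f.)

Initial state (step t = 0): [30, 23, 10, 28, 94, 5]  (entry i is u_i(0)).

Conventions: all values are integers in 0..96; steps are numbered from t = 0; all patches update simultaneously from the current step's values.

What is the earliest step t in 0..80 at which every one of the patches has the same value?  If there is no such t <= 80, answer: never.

Simulating step by step:
t=0: [30, 23, 10, 28, 94, 5]  (not all equal)
t=1: [43, 37, 45, 55, 37, 27]  (not all equal)
t=2: [49, 60, 41, 46, 82, 58]  (not all equal)
t=3: [27, 7, 30, 28, 8, 28]  (not all equal)
t=4: [56, 44, 66, 56, 43, 46]  (not all equal)
t=5: [30, 27, 8, 7, 29, 27]  (not all equal)
t=6: [47, 54, 44, 44, 66, 55]  (not all equal)
t=7: [4, 7, 4, 4, 8, 7]  (not all equal)
t=8: [18, 22, 18, 18, 22, 22]  (not all equal)
t=9: [46, 51, 46, 46, 51, 51]  (not all equal)
t=10: [5, 8, 5, 5, 8, 8]  (not all equal)
t=11: [20, 23, 20, 20, 23, 23]  (not all equal)
t=12: [50, 53, 50, 50, 53, 53]  (not all equal)
t=13: [9, 9, 9, 9, 9, 9]  (all equal)

Answer: 13
Key observation: Synchronization is absorbing here: once all patches are equal they stay equal, and step 13 is the first all-equal step.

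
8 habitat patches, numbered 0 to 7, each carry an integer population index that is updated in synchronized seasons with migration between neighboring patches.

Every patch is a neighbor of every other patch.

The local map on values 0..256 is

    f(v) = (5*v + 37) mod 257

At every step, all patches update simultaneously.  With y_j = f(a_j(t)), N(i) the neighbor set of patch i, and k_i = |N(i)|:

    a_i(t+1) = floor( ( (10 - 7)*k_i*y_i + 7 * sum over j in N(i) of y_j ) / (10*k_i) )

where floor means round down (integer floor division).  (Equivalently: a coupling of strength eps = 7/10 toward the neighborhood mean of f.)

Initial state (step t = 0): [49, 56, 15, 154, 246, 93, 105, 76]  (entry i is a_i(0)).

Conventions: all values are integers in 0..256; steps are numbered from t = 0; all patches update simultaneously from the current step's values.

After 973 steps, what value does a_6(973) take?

Simulating step by step:
t=0: [49, 56, 15, 154, 246, 93, 105, 76]
t=1: [97, 104, 114, 99, 140, 141, 102, 124]
t=2: [80, 87, 97, 82, 123, 124, 85, 107]
t=3: [149, 156, 115, 151, 141, 142, 154, 125]
t=4: [84, 91, 101, 86, 127, 128, 89, 111]
t=5: [169, 176, 135, 171, 161, 162, 174, 145]
t=6: [132, 139, 150, 134, 124, 125, 137, 160]
t=7: [154, 161, 120, 156, 146, 147, 159, 130]
t=8: [83, 90, 101, 85, 127, 76, 88, 111]
t=9: [166, 173, 133, 168, 159, 159, 171, 143]
t=10: [119, 126, 137, 121, 112, 112, 124, 147]
t=11: [115, 122, 133, 117, 108, 108, 120, 91]
t=12: [120, 127, 138, 122, 113, 113, 125, 148]
t=13: [120, 127, 138, 122, 113, 113, 125, 96]
t=14: [120, 127, 138, 122, 113, 113, 125, 96]

Answer: a_6(973) = 125
Key observation: The state at step 13, [120, 127, 138, 122, 113, 113, 125, 96], reappears at step 14: the system is in a cycle of period 1 from step 13 on.  Therefore the state at step 973 equals the state at step 13 + ((973 - 13) mod 1) = 13, which is [120, 127, 138, 122, 113, 113, 125, 96].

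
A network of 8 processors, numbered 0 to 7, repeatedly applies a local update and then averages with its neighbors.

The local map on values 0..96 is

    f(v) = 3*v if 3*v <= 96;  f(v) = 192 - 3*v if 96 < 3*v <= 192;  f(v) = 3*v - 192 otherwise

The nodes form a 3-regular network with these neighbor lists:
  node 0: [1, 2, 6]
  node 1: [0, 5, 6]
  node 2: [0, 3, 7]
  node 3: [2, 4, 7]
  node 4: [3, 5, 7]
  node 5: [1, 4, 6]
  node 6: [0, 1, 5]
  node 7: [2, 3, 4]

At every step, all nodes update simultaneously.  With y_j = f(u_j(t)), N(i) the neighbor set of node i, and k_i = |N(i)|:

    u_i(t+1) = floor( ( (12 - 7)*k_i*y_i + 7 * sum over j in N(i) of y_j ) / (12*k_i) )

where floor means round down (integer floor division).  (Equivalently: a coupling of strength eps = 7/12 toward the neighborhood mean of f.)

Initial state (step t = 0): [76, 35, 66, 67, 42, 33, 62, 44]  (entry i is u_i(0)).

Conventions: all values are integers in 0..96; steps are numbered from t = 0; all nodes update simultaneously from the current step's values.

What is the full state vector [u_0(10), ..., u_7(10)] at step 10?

Simulating step by step:
t=0: [76, 35, 66, 67, 42, 33, 62, 44]
t=1: [34, 62, 22, 29, 59, 69, 44, 40]
t=2: [63, 34, 75, 66, 40, 22, 46, 62]
t=3: [35, 61, 16, 24, 45, 69, 53, 24]
t=4: [53, 30, 64, 64, 54, 25, 35, 64]
t=5: [48, 75, 6, 5, 27, 71, 74, 5]
t=6: [35, 33, 22, 28, 43, 36, 32, 28]
t=7: [85, 90, 77, 76, 75, 84, 91, 76]
t=8: [64, 72, 42, 36, 39, 62, 72, 36]
t=9: [22, 15, 60, 78, 65, 26, 15, 78]
t=10: [47, 55, 34, 28, 32, 50, 55, 28]

Answer: [47, 55, 34, 28, 32, 50, 55, 28]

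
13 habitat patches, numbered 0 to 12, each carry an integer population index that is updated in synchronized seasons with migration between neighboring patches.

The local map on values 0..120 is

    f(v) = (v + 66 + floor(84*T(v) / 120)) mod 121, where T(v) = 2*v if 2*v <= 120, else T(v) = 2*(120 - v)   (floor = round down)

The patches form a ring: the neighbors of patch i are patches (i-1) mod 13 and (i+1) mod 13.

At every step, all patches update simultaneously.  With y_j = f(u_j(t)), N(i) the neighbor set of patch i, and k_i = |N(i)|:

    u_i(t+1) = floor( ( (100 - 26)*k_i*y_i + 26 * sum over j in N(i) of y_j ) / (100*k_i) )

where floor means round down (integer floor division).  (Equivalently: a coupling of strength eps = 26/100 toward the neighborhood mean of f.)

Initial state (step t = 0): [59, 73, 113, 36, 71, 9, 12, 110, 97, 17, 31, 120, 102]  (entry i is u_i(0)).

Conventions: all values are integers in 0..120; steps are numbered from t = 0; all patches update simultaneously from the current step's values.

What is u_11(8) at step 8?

Simulating step by step:
t=0: [59, 73, 113, 36, 71, 9, 12, 110, 97, 17, 31, 120, 102]
t=1: [83, 81, 64, 42, 77, 87, 89, 72, 77, 90, 36, 59, 72]
t=2: [79, 80, 80, 55, 76, 78, 78, 82, 81, 71, 44, 78, 83]
t=3: [80, 81, 80, 78, 81, 81, 80, 80, 80, 79, 58, 76, 79]
t=4: [80, 80, 80, 80, 80, 80, 80, 81, 81, 81, 83, 82, 81]
t=5: [80, 81, 81, 81, 81, 81, 80, 80, 80, 79, 79, 79, 80]
t=6: [80, 80, 80, 80, 80, 80, 80, 81, 81, 81, 81, 81, 81]
t=7: [80, 81, 81, 81, 81, 81, 80, 80, 80, 80, 80, 80, 80]
t=8: [80, 80, 80, 80, 80, 80, 80, 81, 81, 81, 81, 81, 81]

Answer: u_11(8) = 81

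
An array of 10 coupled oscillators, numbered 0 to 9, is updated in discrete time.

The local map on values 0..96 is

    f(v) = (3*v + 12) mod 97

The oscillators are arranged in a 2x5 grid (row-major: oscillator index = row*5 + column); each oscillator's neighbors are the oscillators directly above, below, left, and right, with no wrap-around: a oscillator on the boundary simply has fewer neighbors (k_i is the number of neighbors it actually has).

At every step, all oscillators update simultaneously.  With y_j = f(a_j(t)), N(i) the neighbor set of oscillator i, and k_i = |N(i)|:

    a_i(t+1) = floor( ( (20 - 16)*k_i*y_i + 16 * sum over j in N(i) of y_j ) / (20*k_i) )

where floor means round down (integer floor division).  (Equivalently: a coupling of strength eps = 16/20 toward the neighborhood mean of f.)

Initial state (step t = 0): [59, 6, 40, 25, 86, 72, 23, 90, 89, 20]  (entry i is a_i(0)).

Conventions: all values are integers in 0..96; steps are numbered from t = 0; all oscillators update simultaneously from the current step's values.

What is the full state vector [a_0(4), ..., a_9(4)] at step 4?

Answer: [70, 66, 43, 47, 49, 83, 62, 53, 47, 62]

Derivation:
t=0: [59, 6, 40, 25, 86, 72, 23, 90, 89, 20]
t=1: [44, 61, 61, 69, 78, 76, 56, 71, 82, 78]
t=2: [28, 35, 15, 36, 41, 61, 37, 45, 41, 56]
t=3: [27, 51, 36, 40, 50, 49, 24, 42, 49, 47]
t=4: [70, 66, 43, 47, 49, 83, 62, 53, 47, 62]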